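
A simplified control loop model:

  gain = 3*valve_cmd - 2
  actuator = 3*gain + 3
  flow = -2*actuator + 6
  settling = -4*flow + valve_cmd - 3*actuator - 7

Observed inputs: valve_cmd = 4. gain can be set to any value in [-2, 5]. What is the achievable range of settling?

-42 to 63

Intervening on gain fixes its value directly, overriding its dependence on valve_cmd.
Substituting into the flow equation gives flow = -6*gain.
settling becomes 15*gain - 12.
Linear in gain, so extremes are at the endpoints: gain = -2 gives settling = -42; gain = 5 gives settling = 63.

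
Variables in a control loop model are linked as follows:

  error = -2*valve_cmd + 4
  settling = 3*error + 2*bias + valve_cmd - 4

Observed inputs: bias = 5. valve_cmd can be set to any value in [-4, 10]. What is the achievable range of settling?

-32 to 38

Substituting into the settling equation gives settling = -5*valve_cmd + 18.
Linear in valve_cmd, so extremes are at the endpoints: valve_cmd = -4 gives settling = 38; valve_cmd = 10 gives settling = -32.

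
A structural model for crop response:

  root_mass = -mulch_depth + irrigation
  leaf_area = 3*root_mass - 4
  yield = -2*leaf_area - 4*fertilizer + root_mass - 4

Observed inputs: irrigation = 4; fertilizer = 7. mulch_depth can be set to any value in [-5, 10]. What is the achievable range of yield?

-69 to 6

Substituting into the root_mass equation gives root_mass = -mulch_depth + 4.
Substituting into the leaf_area equation gives leaf_area = -3*mulch_depth + 8.
So yield = 5*mulch_depth - 44.
Linear in mulch_depth, so extremes are at the endpoints: mulch_depth = -5 gives yield = -69; mulch_depth = 10 gives yield = 6.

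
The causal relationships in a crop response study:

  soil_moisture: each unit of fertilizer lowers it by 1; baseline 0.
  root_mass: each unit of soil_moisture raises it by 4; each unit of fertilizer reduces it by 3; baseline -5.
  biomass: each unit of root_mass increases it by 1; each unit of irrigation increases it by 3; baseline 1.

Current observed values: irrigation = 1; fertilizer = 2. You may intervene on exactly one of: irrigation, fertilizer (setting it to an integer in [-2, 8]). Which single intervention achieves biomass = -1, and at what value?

Intervening on irrigation: biomass = 3*irrigation - 18. Reaching -1 requires irrigation = 17/3, not an integer.
Intervening on fertilizer: with other inputs at their observed values, biomass = -7*fertilizer - 1. Solving for -1 gives fertilizer = 0, within [-2, 8].

set fertilizer = 0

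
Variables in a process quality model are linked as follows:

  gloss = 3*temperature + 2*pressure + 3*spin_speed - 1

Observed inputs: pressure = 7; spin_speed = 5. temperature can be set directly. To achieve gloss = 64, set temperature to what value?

temperature = 12

Substituting into the gloss equation gives gloss = 3*temperature + 28.
Solve 3*temperature + 28 = 64: temperature = (64 - 28) / 3 = 12.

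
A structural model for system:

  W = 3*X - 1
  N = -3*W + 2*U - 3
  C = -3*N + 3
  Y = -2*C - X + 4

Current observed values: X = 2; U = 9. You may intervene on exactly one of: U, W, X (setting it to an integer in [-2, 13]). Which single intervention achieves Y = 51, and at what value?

Intervening on U: Y = 12*U - 112. Reaching 51 requires U = 163/12, not an integer.
Intervening on W: Y = -18*W + 86. Reaching 51 requires W = 35/18, not an integer.
Intervening on X: with other inputs at their observed values, Y = -55*X + 106. Solving for 51 gives X = 1, within [-2, 13].

set X = 1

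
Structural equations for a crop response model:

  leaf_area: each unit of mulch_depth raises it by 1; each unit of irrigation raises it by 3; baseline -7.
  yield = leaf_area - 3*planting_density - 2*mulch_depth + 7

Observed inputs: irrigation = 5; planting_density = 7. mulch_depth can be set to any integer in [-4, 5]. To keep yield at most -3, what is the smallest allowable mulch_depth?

Substituting into the leaf_area equation gives leaf_area = mulch_depth + 8.
Substituting into the yield equation gives yield = -mulch_depth - 6.
Require -mulch_depth - 6 ≤ -3, so mulch_depth ≥ -3.
The smallest integer in [-4, 5] satisfying this is -3.

mulch_depth = -3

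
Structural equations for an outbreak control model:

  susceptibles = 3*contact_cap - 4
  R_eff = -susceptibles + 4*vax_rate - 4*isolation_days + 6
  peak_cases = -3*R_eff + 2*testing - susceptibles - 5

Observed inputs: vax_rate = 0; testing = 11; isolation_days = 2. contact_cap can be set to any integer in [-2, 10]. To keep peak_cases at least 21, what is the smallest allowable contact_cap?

Substituting into the R_eff equation gives R_eff = -3*contact_cap + 2.
So peak_cases = 6*contact_cap + 15.
Require 6*contact_cap + 15 ≥ 21, so contact_cap ≥ 1.
The smallest integer in [-2, 10] satisfying this is 1.

contact_cap = 1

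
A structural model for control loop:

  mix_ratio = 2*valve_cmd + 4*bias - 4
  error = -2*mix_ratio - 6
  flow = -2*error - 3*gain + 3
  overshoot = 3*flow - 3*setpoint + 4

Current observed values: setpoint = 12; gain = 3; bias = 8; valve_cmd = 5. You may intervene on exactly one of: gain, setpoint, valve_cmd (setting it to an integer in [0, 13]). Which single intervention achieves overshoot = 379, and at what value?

Intervening on gain: with other inputs at their observed values, overshoot = -9*gain + 469. Solving for 379 gives gain = 10, within [0, 13].
Intervening on setpoint: overshoot = -3*setpoint + 478. Reaching 379 requires setpoint = 33, outside [0, 13].
Intervening on valve_cmd: overshoot = 24*valve_cmd + 322. Reaching 379 requires valve_cmd = 19/8, not an integer.

set gain = 10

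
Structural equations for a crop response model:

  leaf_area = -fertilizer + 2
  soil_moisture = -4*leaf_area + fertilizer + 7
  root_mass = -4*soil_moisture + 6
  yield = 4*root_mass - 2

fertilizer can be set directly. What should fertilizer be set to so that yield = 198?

fertilizer = -2

Substituting into the soil_moisture equation gives soil_moisture = 5*fertilizer - 1.
So root_mass = -20*fertilizer + 10.
yield becomes -80*fertilizer + 38.
Solve -80*fertilizer + 38 = 198: fertilizer = (198 - 38) / -80 = -2.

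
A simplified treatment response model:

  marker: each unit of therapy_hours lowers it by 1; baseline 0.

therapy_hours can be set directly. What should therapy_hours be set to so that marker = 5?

therapy_hours = -5

Solve -therapy_hours = 5: therapy_hours = 5 / -1 = -5.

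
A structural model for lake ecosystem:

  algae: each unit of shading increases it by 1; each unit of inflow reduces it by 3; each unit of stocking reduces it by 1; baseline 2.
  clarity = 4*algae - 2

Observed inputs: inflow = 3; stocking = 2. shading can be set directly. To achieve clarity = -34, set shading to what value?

shading = 1

Substituting into the algae equation gives algae = shading - 9.
So clarity = 4*shading - 38.
Solve 4*shading - 38 = -34: shading = (-34 + 38) / 4 = 1.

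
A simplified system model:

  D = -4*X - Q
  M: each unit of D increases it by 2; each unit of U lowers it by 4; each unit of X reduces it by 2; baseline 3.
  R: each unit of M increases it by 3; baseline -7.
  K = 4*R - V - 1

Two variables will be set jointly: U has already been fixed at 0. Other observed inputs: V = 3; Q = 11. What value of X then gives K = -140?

With U held at 0:
Substituting into the D equation gives D = -4*X - 11.
Substituting into the M equation gives M = -10*X - 19.
Substituting into the R equation gives R = -30*X - 64.
This gives K = -120*X - 260.
Solve -120*X - 260 = -140: X = (-140 + 260) / -120 = -1.

X = -1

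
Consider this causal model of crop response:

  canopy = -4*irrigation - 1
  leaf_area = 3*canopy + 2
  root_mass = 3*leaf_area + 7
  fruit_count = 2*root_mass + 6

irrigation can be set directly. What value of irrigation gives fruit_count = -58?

Substituting into the leaf_area equation gives leaf_area = -12*irrigation - 1.
This gives root_mass = -36*irrigation + 4.
So fruit_count = -72*irrigation + 14.
Solve -72*irrigation + 14 = -58: irrigation = (-58 - 14) / -72 = 1.

irrigation = 1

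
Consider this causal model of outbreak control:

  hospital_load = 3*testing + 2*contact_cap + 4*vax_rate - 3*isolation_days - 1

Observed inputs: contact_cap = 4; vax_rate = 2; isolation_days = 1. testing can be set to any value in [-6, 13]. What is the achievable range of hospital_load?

Substituting into the hospital_load equation gives hospital_load = 3*testing + 12.
Linear in testing, so extremes are at the endpoints: testing = -6 gives hospital_load = -6; testing = 13 gives hospital_load = 51.

-6 to 51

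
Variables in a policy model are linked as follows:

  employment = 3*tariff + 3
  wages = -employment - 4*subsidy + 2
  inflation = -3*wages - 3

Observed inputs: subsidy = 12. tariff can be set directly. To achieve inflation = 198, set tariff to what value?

tariff = 6

Substituting into the wages equation gives wages = -3*tariff - 49.
This gives inflation = 9*tariff + 144.
Solve 9*tariff + 144 = 198: tariff = (198 - 144) / 9 = 6.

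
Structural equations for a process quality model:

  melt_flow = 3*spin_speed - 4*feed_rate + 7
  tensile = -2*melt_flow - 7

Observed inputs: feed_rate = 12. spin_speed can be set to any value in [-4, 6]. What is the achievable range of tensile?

39 to 99

Substituting into the melt_flow equation gives melt_flow = 3*spin_speed - 41.
This gives tensile = -6*spin_speed + 75.
Linear in spin_speed, so extremes are at the endpoints: spin_speed = -4 gives tensile = 99; spin_speed = 6 gives tensile = 39.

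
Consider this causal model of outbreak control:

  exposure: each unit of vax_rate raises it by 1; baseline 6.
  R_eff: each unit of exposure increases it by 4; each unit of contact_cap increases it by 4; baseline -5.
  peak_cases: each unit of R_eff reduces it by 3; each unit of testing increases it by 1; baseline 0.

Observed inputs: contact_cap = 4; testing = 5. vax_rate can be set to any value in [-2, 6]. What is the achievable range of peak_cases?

-172 to -76

Substituting into the R_eff equation gives R_eff = 4*vax_rate + 35.
Substituting into the peak_cases equation gives peak_cases = -12*vax_rate - 100.
Linear in vax_rate, so extremes are at the endpoints: vax_rate = -2 gives peak_cases = -76; vax_rate = 6 gives peak_cases = -172.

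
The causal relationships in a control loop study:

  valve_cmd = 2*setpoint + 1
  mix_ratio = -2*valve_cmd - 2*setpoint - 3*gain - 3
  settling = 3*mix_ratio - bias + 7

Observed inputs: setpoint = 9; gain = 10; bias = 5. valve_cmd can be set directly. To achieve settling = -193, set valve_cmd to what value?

Intervening on valve_cmd fixes its value directly, overriding its dependence on setpoint.
Substituting into the mix_ratio equation gives mix_ratio = -2*valve_cmd - 51.
Substituting into the settling equation gives settling = -6*valve_cmd - 151.
Solve -6*valve_cmd - 151 = -193: valve_cmd = (-193 + 151) / -6 = 7.

valve_cmd = 7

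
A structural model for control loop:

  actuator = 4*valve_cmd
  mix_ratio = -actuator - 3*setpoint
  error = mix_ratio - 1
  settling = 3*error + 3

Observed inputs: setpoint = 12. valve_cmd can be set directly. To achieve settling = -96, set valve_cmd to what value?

valve_cmd = -1

Substituting into the mix_ratio equation gives mix_ratio = -4*valve_cmd - 36.
error becomes -4*valve_cmd - 37.
settling becomes -12*valve_cmd - 108.
Solve -12*valve_cmd - 108 = -96: valve_cmd = (-96 + 108) / -12 = -1.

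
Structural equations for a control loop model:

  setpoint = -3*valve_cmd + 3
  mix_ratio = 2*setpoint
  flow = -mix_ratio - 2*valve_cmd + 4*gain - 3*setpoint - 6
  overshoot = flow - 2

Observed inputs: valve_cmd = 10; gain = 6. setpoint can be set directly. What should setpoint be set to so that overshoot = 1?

setpoint = -1

Intervening on setpoint fixes its value directly, overriding its dependence on valve_cmd.
Substituting into the flow equation gives flow = -5*setpoint - 2.
Substituting into the overshoot equation gives overshoot = -5*setpoint - 4.
Solve -5*setpoint - 4 = 1: setpoint = (1 + 4) / -5 = -1.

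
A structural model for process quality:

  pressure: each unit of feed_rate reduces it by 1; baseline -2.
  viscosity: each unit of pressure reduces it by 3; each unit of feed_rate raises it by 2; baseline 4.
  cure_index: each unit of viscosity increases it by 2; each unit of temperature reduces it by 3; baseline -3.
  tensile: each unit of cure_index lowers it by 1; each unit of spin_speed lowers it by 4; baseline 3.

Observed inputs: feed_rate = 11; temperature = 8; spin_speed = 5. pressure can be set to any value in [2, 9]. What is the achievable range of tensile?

Intervening on pressure fixes its value directly, overriding its dependence on feed_rate.
Substituting into the viscosity equation gives viscosity = -3*pressure + 26.
So cure_index = -6*pressure + 25.
tensile becomes 6*pressure - 42.
Linear in pressure, so extremes are at the endpoints: pressure = 2 gives tensile = -30; pressure = 9 gives tensile = 12.

-30 to 12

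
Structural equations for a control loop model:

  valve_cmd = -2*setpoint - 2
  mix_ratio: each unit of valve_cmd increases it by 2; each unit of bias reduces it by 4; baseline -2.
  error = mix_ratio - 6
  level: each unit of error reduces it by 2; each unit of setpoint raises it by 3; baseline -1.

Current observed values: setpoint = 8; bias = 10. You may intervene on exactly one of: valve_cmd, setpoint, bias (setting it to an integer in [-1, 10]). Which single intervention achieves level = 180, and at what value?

Intervening on valve_cmd: level = -4*valve_cmd + 119. Reaching 180 requires valve_cmd = -61/4, not an integer.
Intervening on setpoint: with other inputs at their observed values, level = 11*setpoint + 103. Solving for 180 gives setpoint = 7, within [-1, 10].
Intervening on bias: level = 8*bias + 111. Reaching 180 requires bias = 69/8, not an integer.

set setpoint = 7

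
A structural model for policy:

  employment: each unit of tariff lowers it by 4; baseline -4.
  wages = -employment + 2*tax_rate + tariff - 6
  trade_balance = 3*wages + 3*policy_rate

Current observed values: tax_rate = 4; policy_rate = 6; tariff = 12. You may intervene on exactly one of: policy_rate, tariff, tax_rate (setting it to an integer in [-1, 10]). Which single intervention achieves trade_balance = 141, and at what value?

Intervening on policy_rate: trade_balance = 3*policy_rate + 198. Reaching 141 requires policy_rate = -19, outside [-1, 10].
Intervening on tariff: with other inputs at their observed values, trade_balance = 15*tariff + 36. Solving for 141 gives tariff = 7, within [-1, 10].
Intervening on tax_rate: trade_balance = 6*tax_rate + 192. Reaching 141 requires tax_rate = -17/2, not an integer.

set tariff = 7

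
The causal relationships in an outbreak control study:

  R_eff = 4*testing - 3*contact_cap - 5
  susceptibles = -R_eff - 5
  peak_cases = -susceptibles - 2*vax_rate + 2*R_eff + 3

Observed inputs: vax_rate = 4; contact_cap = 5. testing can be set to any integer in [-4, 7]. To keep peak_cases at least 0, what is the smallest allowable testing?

testing = 5

Substituting into the R_eff equation gives R_eff = 4*testing - 20.
Substituting into the susceptibles equation gives susceptibles = -4*testing + 15.
Substituting into the peak_cases equation gives peak_cases = 12*testing - 60.
Require 12*testing - 60 ≥ 0, so testing ≥ 5.
The smallest integer in [-4, 7] satisfying this is 5.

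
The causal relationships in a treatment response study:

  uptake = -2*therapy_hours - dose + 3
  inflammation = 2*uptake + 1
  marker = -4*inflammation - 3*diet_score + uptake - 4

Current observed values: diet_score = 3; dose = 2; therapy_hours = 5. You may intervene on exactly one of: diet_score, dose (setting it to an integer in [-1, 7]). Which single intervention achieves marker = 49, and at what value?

set diet_score = 2

Intervening on diet_score: with other inputs at their observed values, marker = -3*diet_score + 55. Solving for 49 gives diet_score = 2, within [-1, 7].
Intervening on dose: marker = 7*dose + 32. Reaching 49 requires dose = 17/7, not an integer.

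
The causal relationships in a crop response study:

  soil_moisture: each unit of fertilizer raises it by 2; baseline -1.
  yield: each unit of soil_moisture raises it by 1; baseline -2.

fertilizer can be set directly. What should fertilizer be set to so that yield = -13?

Substituting into the yield equation gives yield = 2*fertilizer - 3.
Solve 2*fertilizer - 3 = -13: fertilizer = (-13 + 3) / 2 = -5.

fertilizer = -5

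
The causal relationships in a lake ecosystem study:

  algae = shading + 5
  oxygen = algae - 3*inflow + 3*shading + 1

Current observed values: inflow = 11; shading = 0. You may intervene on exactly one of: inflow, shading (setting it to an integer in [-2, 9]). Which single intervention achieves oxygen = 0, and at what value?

Intervening on inflow: with other inputs at their observed values, oxygen = -3*inflow + 6. Solving for 0 gives inflow = 2, within [-2, 9].
Intervening on shading: oxygen = 4*shading - 27. Reaching 0 requires shading = 27/4, not an integer.

set inflow = 2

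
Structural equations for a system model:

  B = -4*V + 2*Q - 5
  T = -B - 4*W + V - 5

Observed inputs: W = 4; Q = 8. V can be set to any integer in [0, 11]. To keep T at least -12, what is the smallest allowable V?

Substituting into the B equation gives B = -4*V + 11.
T becomes 5*V - 32.
Require 5*V - 32 ≥ -12, so V ≥ 4.
The smallest integer in [0, 11] satisfying this is 4.

V = 4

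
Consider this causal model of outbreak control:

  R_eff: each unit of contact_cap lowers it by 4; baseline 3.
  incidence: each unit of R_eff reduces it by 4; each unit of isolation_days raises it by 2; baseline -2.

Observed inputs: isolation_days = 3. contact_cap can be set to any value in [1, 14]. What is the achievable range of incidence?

8 to 216

Substituting into the incidence equation gives incidence = 16*contact_cap - 8.
Linear in contact_cap, so extremes are at the endpoints: contact_cap = 1 gives incidence = 8; contact_cap = 14 gives incidence = 216.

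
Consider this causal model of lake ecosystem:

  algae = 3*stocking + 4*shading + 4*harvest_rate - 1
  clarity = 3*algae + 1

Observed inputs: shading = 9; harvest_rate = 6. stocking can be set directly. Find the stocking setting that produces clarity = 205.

Substituting into the algae equation gives algae = 3*stocking + 59.
Substituting into the clarity equation gives clarity = 9*stocking + 178.
Solve 9*stocking + 178 = 205: stocking = (205 - 178) / 9 = 3.

stocking = 3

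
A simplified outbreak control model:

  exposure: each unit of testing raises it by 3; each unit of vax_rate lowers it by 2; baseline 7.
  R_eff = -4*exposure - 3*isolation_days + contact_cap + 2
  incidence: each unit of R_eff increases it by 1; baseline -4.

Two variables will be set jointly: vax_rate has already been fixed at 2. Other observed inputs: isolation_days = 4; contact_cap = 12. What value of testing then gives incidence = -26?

testing = 1

With vax_rate held at 2:
Substituting into the exposure equation gives exposure = 3*testing + 3.
Substituting into the R_eff equation gives R_eff = -12*testing - 10.
Substituting into the incidence equation gives incidence = -12*testing - 14.
Solve -12*testing - 14 = -26: testing = (-26 + 14) / -12 = 1.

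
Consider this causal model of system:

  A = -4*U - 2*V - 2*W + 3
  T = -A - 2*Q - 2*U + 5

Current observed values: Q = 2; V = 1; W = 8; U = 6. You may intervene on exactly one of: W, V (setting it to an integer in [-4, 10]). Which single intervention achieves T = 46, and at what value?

Intervening on W: T = 2*W + 12. Reaching 46 requires W = 17, outside [-4, 10].
Intervening on V: with other inputs at their observed values, T = 2*V + 26. Solving for 46 gives V = 10, within [-4, 10].

set V = 10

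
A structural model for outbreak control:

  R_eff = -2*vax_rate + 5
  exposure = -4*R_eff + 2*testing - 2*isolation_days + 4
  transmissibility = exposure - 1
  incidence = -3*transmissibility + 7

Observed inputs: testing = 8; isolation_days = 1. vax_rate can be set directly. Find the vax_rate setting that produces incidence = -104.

vax_rate = 5

Substituting into the exposure equation gives exposure = 8*vax_rate - 2.
Substituting into the transmissibility equation gives transmissibility = 8*vax_rate - 3.
Substituting into the incidence equation gives incidence = -24*vax_rate + 16.
Solve -24*vax_rate + 16 = -104: vax_rate = (-104 - 16) / -24 = 5.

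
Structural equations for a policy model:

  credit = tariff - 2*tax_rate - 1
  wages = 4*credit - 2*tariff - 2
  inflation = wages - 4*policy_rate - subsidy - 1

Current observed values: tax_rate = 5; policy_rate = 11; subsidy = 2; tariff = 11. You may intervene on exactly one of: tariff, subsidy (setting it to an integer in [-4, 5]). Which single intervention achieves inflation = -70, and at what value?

set subsidy = 1

Intervening on tariff: inflation = 2*tariff - 93. Reaching -70 requires tariff = 23/2, not an integer.
Intervening on subsidy: with other inputs at their observed values, inflation = -subsidy - 69. Solving for -70 gives subsidy = 1, within [-4, 5].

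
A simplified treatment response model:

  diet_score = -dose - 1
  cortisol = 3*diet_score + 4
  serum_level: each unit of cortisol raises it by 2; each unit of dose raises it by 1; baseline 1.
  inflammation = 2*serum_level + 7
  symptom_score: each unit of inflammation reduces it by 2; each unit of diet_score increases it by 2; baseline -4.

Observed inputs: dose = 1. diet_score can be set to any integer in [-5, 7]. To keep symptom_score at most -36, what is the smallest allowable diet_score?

Intervening on diet_score fixes its value directly, overriding its dependence on dose.
Substituting into the serum_level equation gives serum_level = 6*diet_score + 10.
This gives inflammation = 12*diet_score + 27.
symptom_score becomes -22*diet_score - 58.
Require -22*diet_score - 58 ≤ -36, so diet_score ≥ -1.
The smallest integer in [-5, 7] satisfying this is -1.

diet_score = -1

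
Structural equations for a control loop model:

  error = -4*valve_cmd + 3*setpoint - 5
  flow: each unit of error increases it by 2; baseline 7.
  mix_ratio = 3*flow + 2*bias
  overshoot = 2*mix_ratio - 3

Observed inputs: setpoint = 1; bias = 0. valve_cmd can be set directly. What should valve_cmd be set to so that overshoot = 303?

Substituting into the error equation gives error = -4*valve_cmd - 2.
So flow = -8*valve_cmd + 3.
Substituting into the mix_ratio equation gives mix_ratio = -24*valve_cmd + 9.
overshoot becomes -48*valve_cmd + 15.
Solve -48*valve_cmd + 15 = 303: valve_cmd = (303 - 15) / -48 = -6.

valve_cmd = -6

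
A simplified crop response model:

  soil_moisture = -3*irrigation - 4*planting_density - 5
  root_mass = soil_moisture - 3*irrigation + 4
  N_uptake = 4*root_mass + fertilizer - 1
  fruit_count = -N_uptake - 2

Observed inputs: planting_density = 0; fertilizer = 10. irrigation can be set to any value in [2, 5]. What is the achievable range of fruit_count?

41 to 113

Substituting into the soil_moisture equation gives soil_moisture = -3*irrigation - 5.
This gives root_mass = -6*irrigation - 1.
So N_uptake = -24*irrigation + 5.
So fruit_count = 24*irrigation - 7.
Linear in irrigation, so extremes are at the endpoints: irrigation = 2 gives fruit_count = 41; irrigation = 5 gives fruit_count = 113.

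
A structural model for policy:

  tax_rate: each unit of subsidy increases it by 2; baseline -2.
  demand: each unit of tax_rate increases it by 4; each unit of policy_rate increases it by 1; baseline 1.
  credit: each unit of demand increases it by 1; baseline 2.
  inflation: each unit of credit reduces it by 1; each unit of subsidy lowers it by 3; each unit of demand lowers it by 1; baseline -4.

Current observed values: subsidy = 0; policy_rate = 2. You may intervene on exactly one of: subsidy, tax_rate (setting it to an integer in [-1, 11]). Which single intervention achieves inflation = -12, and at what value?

Intervening on subsidy: inflation = -19*subsidy + 4. Reaching -12 requires subsidy = 16/19, not an integer.
Intervening on tax_rate: with other inputs at their observed values, inflation = -8*tax_rate - 12. Solving for -12 gives tax_rate = 0, within [-1, 11].

set tax_rate = 0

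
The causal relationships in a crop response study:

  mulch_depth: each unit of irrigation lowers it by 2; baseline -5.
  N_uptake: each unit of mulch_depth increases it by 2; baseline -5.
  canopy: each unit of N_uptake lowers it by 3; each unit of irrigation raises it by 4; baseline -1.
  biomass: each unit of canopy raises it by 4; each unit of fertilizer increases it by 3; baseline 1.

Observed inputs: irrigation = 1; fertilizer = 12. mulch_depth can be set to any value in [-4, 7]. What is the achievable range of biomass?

Intervening on mulch_depth fixes its value directly, overriding its dependence on irrigation.
Substituting into the canopy equation gives canopy = -6*mulch_depth + 18.
biomass becomes -24*mulch_depth + 109.
Linear in mulch_depth, so extremes are at the endpoints: mulch_depth = -4 gives biomass = 205; mulch_depth = 7 gives biomass = -59.

-59 to 205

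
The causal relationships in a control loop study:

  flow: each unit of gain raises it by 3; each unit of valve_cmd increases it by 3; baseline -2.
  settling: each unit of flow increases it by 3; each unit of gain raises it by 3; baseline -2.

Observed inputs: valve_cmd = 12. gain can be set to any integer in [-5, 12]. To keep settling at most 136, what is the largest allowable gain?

gain = 3

Substituting into the flow equation gives flow = 3*gain + 34.
So settling = 12*gain + 100.
Require 12*gain + 100 ≤ 136, so gain ≤ 3.
The largest integer in [-5, 12] satisfying this is 3.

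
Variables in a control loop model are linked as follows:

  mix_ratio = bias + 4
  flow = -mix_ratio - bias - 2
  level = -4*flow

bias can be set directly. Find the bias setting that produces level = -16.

bias = -5

Substituting into the flow equation gives flow = -2*bias - 6.
Substituting into the level equation gives level = 8*bias + 24.
Solve 8*bias + 24 = -16: bias = (-16 - 24) / 8 = -5.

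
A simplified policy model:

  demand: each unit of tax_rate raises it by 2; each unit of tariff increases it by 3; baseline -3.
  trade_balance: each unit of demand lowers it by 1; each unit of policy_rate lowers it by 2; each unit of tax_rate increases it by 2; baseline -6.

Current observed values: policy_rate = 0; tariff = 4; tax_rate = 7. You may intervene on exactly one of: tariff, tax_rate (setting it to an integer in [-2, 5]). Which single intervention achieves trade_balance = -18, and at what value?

Intervening on tariff: with other inputs at their observed values, trade_balance = -3*tariff - 3. Solving for -18 gives tariff = 5, within [-2, 5].
Intervening on tax_rate: the paths from tax_rate to trade_balance cancel (net effect zero), leaving trade_balance = -15; -18 is unreachable this way.

set tariff = 5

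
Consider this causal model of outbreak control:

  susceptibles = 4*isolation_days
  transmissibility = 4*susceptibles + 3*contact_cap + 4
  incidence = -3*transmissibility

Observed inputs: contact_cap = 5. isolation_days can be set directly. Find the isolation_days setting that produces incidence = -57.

Substituting into the transmissibility equation gives transmissibility = 16*isolation_days + 19.
Substituting into the incidence equation gives incidence = -48*isolation_days - 57.
Solve -48*isolation_days - 57 = -57: isolation_days = (-57 + 57) / -48 = 0.

isolation_days = 0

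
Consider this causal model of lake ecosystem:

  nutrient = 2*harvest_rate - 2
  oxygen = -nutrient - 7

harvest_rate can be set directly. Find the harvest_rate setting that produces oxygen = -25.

Substituting into the oxygen equation gives oxygen = -2*harvest_rate - 5.
Solve -2*harvest_rate - 5 = -25: harvest_rate = (-25 + 5) / -2 = 10.

harvest_rate = 10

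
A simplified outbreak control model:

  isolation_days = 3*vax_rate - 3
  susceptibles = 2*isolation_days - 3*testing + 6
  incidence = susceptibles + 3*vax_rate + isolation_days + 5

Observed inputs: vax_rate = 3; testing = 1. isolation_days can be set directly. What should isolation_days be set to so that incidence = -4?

isolation_days = -7

Intervening on isolation_days fixes its value directly, overriding its dependence on vax_rate.
Substituting into the susceptibles equation gives susceptibles = 2*isolation_days + 3.
Substituting into the incidence equation gives incidence = 3*isolation_days + 17.
Solve 3*isolation_days + 17 = -4: isolation_days = (-4 - 17) / 3 = -7.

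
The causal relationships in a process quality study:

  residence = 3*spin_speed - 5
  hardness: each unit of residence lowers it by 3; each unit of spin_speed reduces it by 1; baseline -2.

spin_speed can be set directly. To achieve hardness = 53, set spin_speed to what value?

spin_speed = -4

Substituting into the hardness equation gives hardness = -10*spin_speed + 13.
Solve -10*spin_speed + 13 = 53: spin_speed = (53 - 13) / -10 = -4.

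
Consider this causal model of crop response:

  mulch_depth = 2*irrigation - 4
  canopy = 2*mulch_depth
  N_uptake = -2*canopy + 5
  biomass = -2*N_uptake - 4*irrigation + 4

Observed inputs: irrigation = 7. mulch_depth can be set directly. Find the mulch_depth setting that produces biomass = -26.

Intervening on mulch_depth fixes its value directly, overriding its dependence on irrigation.
Substituting into the N_uptake equation gives N_uptake = -4*mulch_depth + 5.
biomass becomes 8*mulch_depth - 34.
Solve 8*mulch_depth - 34 = -26: mulch_depth = (-26 + 34) / 8 = 1.

mulch_depth = 1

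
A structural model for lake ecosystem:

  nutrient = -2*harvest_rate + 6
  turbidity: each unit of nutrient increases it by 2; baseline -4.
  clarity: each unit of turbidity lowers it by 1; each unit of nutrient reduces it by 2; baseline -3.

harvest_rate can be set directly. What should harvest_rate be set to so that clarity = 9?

Substituting into the turbidity equation gives turbidity = -4*harvest_rate + 8.
Substituting into the clarity equation gives clarity = 8*harvest_rate - 23.
Solve 8*harvest_rate - 23 = 9: harvest_rate = (9 + 23) / 8 = 4.

harvest_rate = 4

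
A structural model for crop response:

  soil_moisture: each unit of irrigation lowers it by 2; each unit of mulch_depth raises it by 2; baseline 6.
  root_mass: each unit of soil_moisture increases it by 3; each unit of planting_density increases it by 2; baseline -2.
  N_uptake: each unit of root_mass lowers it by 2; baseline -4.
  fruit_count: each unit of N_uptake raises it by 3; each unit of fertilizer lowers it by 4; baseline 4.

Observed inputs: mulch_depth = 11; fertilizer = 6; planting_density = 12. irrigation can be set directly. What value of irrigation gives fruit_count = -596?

irrigation = 2

Substituting into the soil_moisture equation gives soil_moisture = -2*irrigation + 28.
Substituting into the root_mass equation gives root_mass = -6*irrigation + 106.
Substituting into the N_uptake equation gives N_uptake = 12*irrigation - 216.
Substituting into the fruit_count equation gives fruit_count = 36*irrigation - 668.
Solve 36*irrigation - 668 = -596: irrigation = (-596 + 668) / 36 = 2.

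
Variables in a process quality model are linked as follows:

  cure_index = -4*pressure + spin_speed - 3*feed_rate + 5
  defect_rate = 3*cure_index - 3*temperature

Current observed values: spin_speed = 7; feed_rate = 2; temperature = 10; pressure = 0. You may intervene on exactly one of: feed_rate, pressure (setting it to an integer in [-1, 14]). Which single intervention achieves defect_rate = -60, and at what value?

set pressure = 4

Intervening on feed_rate: defect_rate = -9*feed_rate + 6. Reaching -60 requires feed_rate = 22/3, not an integer.
Intervening on pressure: with other inputs at their observed values, defect_rate = -12*pressure - 12. Solving for -60 gives pressure = 4, within [-1, 14].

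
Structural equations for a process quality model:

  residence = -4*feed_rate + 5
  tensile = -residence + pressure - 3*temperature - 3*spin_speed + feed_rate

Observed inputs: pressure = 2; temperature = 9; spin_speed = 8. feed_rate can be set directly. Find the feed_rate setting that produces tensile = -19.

Substituting into the tensile equation gives tensile = 5*feed_rate - 54.
Solve 5*feed_rate - 54 = -19: feed_rate = (-19 + 54) / 5 = 7.

feed_rate = 7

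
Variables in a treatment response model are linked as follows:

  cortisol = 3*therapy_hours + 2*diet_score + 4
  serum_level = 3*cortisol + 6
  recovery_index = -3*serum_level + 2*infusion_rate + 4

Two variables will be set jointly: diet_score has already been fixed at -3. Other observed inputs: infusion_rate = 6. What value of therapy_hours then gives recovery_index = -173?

therapy_hours = 7

With diet_score held at -3:
Substituting into the cortisol equation gives cortisol = 3*therapy_hours - 2.
Substituting into the serum_level equation gives serum_level = 9*therapy_hours.
recovery_index becomes -27*therapy_hours + 16.
Solve -27*therapy_hours + 16 = -173: therapy_hours = (-173 - 16) / -27 = 7.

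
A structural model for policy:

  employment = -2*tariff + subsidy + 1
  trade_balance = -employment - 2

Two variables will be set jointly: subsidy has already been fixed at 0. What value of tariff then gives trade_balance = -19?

tariff = -8

With subsidy held at 0:
Substituting into the employment equation gives employment = -2*tariff + 1.
This gives trade_balance = 2*tariff - 3.
Solve 2*tariff - 3 = -19: tariff = (-19 + 3) / 2 = -8.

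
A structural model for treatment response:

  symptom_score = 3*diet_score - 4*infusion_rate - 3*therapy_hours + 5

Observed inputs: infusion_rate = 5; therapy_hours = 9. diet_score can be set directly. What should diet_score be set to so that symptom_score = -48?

diet_score = -2

Substituting into the symptom_score equation gives symptom_score = 3*diet_score - 42.
Solve 3*diet_score - 42 = -48: diet_score = (-48 + 42) / 3 = -2.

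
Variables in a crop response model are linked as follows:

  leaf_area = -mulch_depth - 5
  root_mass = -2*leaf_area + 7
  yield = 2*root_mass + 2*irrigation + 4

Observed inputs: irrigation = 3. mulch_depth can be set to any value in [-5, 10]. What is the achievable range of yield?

24 to 84

Substituting into the root_mass equation gives root_mass = 2*mulch_depth + 17.
Substituting into the yield equation gives yield = 4*mulch_depth + 44.
Linear in mulch_depth, so extremes are at the endpoints: mulch_depth = -5 gives yield = 24; mulch_depth = 10 gives yield = 84.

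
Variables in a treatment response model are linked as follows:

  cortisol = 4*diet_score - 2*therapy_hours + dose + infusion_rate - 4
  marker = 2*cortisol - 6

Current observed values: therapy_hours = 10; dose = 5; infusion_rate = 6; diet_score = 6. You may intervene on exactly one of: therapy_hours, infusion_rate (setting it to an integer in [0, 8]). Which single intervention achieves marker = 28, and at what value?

set therapy_hours = 7

Intervening on therapy_hours: with other inputs at their observed values, marker = -4*therapy_hours + 56. Solving for 28 gives therapy_hours = 7, within [0, 8].
Intervening on infusion_rate: marker = 2*infusion_rate + 4. Reaching 28 requires infusion_rate = 12, outside [0, 8].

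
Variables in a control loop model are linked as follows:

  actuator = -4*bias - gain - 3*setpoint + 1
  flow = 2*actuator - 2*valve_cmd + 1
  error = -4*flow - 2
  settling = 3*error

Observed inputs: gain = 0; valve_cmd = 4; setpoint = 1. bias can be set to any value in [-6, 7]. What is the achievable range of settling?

-450 to 798

Substituting into the actuator equation gives actuator = -4*bias - 2.
flow becomes -8*bias - 11.
Substituting into the error equation gives error = 32*bias + 42.
So settling = 96*bias + 126.
Linear in bias, so extremes are at the endpoints: bias = -6 gives settling = -450; bias = 7 gives settling = 798.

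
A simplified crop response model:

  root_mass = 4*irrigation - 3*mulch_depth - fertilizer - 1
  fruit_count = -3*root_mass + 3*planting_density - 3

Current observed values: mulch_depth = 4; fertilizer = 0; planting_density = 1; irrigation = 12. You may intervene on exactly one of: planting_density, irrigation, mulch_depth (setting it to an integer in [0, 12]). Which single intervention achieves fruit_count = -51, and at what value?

Intervening on planting_density: fruit_count = 3*planting_density - 108. Reaching -51 requires planting_density = 19, outside [0, 12].
Intervening on irrigation: fruit_count = -12*irrigation + 39. Reaching -51 requires irrigation = 15/2, not an integer.
Intervening on mulch_depth: with other inputs at their observed values, fruit_count = 9*mulch_depth - 141. Solving for -51 gives mulch_depth = 10, within [0, 12].

set mulch_depth = 10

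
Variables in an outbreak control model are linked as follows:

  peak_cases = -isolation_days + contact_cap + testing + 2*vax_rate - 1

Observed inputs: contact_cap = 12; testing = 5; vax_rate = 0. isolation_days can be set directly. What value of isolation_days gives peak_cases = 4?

Substituting into the peak_cases equation gives peak_cases = -isolation_days + 16.
Solve -isolation_days + 16 = 4: isolation_days = (4 - 16) / -1 = 12.

isolation_days = 12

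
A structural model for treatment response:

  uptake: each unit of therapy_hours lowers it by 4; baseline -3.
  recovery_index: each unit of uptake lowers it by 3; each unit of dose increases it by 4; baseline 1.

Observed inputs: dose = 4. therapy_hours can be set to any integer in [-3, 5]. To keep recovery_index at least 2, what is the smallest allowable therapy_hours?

therapy_hours = -2

Substituting into the recovery_index equation gives recovery_index = 12*therapy_hours + 26.
Require 12*therapy_hours + 26 ≥ 2, so therapy_hours ≥ -2.
The smallest integer in [-3, 5] satisfying this is -2.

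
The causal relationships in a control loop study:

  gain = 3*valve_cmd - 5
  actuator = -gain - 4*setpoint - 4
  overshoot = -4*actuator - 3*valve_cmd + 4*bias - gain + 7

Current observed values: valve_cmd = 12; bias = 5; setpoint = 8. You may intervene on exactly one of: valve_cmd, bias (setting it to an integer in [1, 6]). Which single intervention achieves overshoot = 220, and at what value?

set bias = 3

Intervening on valve_cmd: overshoot = 6*valve_cmd + 156. Reaching 220 requires valve_cmd = 32/3, not an integer.
Intervening on bias: with other inputs at their observed values, overshoot = 4*bias + 208. Solving for 220 gives bias = 3, within [1, 6].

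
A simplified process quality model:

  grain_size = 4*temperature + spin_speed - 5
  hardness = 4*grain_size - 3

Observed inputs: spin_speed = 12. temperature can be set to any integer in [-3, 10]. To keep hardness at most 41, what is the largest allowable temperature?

temperature = 1

Substituting into the grain_size equation gives grain_size = 4*temperature + 7.
Substituting into the hardness equation gives hardness = 16*temperature + 25.
Require 16*temperature + 25 ≤ 41, so temperature ≤ 1.
The largest integer in [-3, 10] satisfying this is 1.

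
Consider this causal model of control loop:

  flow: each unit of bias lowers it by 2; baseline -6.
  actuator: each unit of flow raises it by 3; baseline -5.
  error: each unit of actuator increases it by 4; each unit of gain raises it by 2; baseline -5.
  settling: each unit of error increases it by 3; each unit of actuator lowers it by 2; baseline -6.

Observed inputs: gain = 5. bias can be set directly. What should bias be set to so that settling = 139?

bias = -6

Substituting into the actuator equation gives actuator = -6*bias - 23.
Substituting into the error equation gives error = -24*bias - 87.
settling becomes -60*bias - 221.
Solve -60*bias - 221 = 139: bias = (139 + 221) / -60 = -6.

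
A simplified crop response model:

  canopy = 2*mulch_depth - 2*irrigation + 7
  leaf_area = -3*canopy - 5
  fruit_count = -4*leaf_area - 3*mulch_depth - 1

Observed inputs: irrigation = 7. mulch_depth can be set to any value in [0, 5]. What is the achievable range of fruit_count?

Substituting into the canopy equation gives canopy = 2*mulch_depth - 7.
leaf_area becomes -6*mulch_depth + 16.
So fruit_count = 21*mulch_depth - 65.
Linear in mulch_depth, so extremes are at the endpoints: mulch_depth = 0 gives fruit_count = -65; mulch_depth = 5 gives fruit_count = 40.

-65 to 40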